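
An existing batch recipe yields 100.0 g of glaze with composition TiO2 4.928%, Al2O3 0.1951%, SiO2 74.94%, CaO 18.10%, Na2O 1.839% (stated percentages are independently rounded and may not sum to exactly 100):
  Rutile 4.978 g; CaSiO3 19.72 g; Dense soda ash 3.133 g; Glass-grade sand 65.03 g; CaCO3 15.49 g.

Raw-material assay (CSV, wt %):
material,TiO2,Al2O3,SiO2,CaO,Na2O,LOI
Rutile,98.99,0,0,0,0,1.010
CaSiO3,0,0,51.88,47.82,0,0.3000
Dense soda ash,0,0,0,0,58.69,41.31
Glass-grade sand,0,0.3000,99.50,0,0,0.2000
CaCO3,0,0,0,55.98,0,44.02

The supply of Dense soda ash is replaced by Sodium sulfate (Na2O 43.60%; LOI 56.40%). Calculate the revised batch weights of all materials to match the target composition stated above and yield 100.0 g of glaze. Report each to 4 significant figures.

Working values are shown, rounded to 4 significant figures, alongside each step; the working math carries full precision all the way through — a single rounding finalizes every reported number. Derived quantities (yield, LOI, five oxide percentages, net glass mass, totals) are rebuilt from the weighed amounts for 100.0 g of glass in exact precision as written in the problem or answer text.
Target masses of each oxide per 100.0 g glaze:
  TiO2: 4.928% × 100.0 = 4.928 g
  Al2O3: 0.1951% × 100.0 = 0.1951 g
  SiO2: 74.94% × 100.0 = 74.94 g
  CaO: 18.10% × 100.0 = 18.10 g
  Na2O: 1.839% × 100.0 = 1.839 g
A balance pass over the oxides, with the batch weights as given, versus the basis set out (sums match the target masses exact up to rounding of places):
  TiO2: 4.978·0.9899 = 4.928 g (target 4.928 g)
  Al2O3: 65.03·0.003000 = 0.1951 g (target 0.1951 g)
  SiO2: 19.72·0.5188 + 65.03·0.9950 = 74.94 g (target 74.94 g)
  CaO: 19.72·0.4782 + 15.49·0.5598 = 18.10 g (target 18.10 g)
  Na2O: 4.218·0.4360 = 1.839 g (target 1.839 g)
Glass mass check: batch Σ − ignition loss = 100.0 g (targets for the oxides total 100.0 g; basis as stated: 100.0 g — a pure rounding effect).
Total batch = Σ batch = 109.4 g; the LOI term Σ batch·LOI equals 9.437 g; yield, glass over the total, = 91.38%.

Revised batch per 100.0 g glaze:
  Rutile: 4.978 g
  CaSiO3: 19.72 g
  Sodium sulfate: 4.218 g
  Glass-grade sand: 65.03 g
  CaCO3: 15.49 g
Total batch = 109.4 g; LOI loss = 9.437 g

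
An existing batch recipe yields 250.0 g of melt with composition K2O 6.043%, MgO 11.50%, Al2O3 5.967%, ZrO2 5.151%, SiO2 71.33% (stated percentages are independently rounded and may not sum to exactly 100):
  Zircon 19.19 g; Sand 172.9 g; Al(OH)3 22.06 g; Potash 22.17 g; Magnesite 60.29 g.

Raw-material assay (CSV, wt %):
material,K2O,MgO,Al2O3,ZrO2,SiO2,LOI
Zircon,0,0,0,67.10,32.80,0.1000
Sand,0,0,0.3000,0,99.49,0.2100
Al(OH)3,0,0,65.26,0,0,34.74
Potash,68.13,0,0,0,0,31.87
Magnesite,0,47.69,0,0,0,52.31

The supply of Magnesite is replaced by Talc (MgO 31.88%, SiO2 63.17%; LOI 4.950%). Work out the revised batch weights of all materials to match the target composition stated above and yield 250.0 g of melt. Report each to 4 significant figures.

Revised batch per 250.0 g melt:
  Zircon: 19.19 g
  Sand: 115.7 g
  Al(OH)3: 22.33 g
  Potash: 22.17 g
  Talc: 90.18 g
Total batch = 269.6 g; LOI loss = 19.55 g

Each numeric step keeps exact precision at every stage. The intermediate values appear (rounded to four significant figures) when written out — exactly one rounding goes into each reported value; the derived quantities are carried in exact precision (five oxide percentages, ignition loss, net glass mass, the yield, the totals) from the weighed amounts on 250.0 g of glass, exactly as shown in the question or the answer.
Target masses of each oxide per 250.0 g melt:
  K2O: 6.043% × 250.0 = 15.11 g
  MgO: 11.50% × 250.0 = 28.75 g
  Al2O3: 5.967% × 250.0 = 14.92 g
  ZrO2: 5.151% × 250.0 = 12.88 g
  SiO2: 71.33% × 250.0 = 178.3 g
Oxide-by-oxide audit from the weights as reported, at the basis given (sum by sum, the targets are met up to rounding of the answer):
  K2O: 22.17·0.6813 = 15.10 g (target 15.11 g)
  MgO: 90.18·0.3188 = 28.75 g (target 28.75 g)
  Al2O3: 115.7·0.003000 + 22.33·0.6526 = 14.92 g (target 14.92 g)
  ZrO2: 19.19·0.6710 = 12.88 g (target 12.88 g)
  SiO2: 19.19·0.3280 + 115.7·0.9949 + 90.18·0.6317 = 178.4 g (target 178.3 g)
Consistency of the glass mass: Σ batch − LOI loss = 250.0 g (per-oxide target masses sum to 250.0 g; the stated basis being 250.0 g — any gap is answer rounding).
Adding the batch up: Σ batch = 269.6 g; Σ batch·LOI gives LOI loss = 19.55 g; the yield ratio, glass ÷ batch: 92.75%.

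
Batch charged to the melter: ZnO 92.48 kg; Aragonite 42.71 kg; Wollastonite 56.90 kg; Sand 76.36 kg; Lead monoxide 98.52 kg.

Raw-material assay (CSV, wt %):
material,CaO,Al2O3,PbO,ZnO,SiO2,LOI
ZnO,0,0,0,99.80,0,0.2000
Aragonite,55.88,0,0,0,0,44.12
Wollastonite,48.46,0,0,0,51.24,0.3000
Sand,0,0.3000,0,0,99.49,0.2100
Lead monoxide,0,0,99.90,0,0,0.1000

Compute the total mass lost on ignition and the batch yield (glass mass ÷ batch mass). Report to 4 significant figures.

The whole derivation keeps full float precision at every stage; values along the way are displayed (rounded to four significant figures) on the page. Every reported value is rounded a single time. The derived quantities are rebuilt at full float precision (totals, five oxide percentages, ignition loss, yield, net glass mass) starting from the weights on 347.5 kg of glass, exactly as printed in the problem or answer text.
Per-material ignition loss:
  ZnO: 92.48 × 0.002000 = 0.1850 kg
  Aragonite: 42.71 × 0.4412 = 18.84 kg
  Wollastonite: 56.90 × 0.003000 = 0.1707 kg
  Sand: 76.36 × 0.002100 = 0.1604 kg
  Lead monoxide: 98.52 × 0.001000 = 0.09852 kg
Total LOI = 19.46 kg
Glass = batch − LOI = 367.0 − 19.46 = 347.5 kg

LOI loss = 19.46 kg; glass = 347.5 kg; yield = 94.70%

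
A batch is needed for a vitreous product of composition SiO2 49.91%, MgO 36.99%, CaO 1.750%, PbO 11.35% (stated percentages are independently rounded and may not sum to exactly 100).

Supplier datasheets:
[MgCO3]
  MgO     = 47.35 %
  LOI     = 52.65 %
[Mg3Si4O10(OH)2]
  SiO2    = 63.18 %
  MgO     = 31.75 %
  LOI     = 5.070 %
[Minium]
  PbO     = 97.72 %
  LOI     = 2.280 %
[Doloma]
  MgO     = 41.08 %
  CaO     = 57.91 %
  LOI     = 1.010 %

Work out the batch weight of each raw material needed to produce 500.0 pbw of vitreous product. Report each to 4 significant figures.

Rounding to four significant figures extends to each working value as shown. All internal work carries full float precision throughout. Every reported value carries a single rounding — all derived quantities (the yield, the totals, net glass mass, the four compositions, LOI) are rebuilt in full float precision from the weighed amounts per 500.0 pbw of glass exactly as printed in the problem or the answer.
Oxide-by-oxide targets in 500.0 pbw vitreous product:
  SiO2: 49.91% × 500.0 = 249.6 pbw
  MgO: 36.99% × 500.0 = 185.0 pbw
  CaO: 1.750% × 500.0 = 8.750 pbw
  PbO: 11.35% × 500.0 = 56.75 pbw
Per-oxide balance check given the weights on record, against the basis in use (delivered sums recover each target once rounding is allowed for):
  SiO2: 395.0·0.6318 = 249.6 pbw (target 249.6 pbw)
  MgO: 112.6·0.4735 + 395.0·0.3175 + 15.11·0.4108 = 184.9 pbw (target 185.0 pbw)
  CaO: 15.11·0.5791 = 8.750 pbw (target 8.750 pbw)
  PbO: 58.07·0.9772 = 56.75 pbw (target 56.75 pbw)
Auditing the glass mass value: batch total minus LOI = 500.0 pbw (summing oxide targets gives 500.0 pbw; against the stated basis, 500.0 pbw — differing by rounding only).
Batch total: Σ batch = 580.8 pbw; the LOI term Σ batch·LOI equals 80.79 pbw; the yield ratio, glass ÷ batch: 86.09%.

Batch per 500.0 pbw vitreous product:
  MgCO3: 112.6 pbw
  Mg3Si4O10(OH)2: 395.0 pbw
  Minium: 58.07 pbw
  Doloma: 15.11 pbw
Total batch = 580.8 pbw; LOI loss = 80.79 pbw; yield = 86.09%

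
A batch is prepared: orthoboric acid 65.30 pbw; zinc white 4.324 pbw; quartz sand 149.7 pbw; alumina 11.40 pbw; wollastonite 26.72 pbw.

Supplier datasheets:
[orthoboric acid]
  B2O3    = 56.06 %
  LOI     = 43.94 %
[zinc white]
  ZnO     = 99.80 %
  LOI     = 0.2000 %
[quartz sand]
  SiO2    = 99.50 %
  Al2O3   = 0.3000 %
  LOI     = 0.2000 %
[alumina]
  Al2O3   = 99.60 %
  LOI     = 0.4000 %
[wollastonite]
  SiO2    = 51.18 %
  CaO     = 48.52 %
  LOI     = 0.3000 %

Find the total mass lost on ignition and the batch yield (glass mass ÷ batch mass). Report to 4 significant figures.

The intermediate values are printed, rounded to four significant digits, as written — all arithmetic runs at full precision at all times; every reported result includes exactly one rounding — the derived quantities (the totals, ignition loss, glass mass, five oxide percentages, the yield) are rebuilt at full float precision from the weighed amounts at 228.3 pbw of glass as they appear in the question or the answer.
Loss on ignition, line by line:
  orthoboric acid: 65.30 × 0.4394 = 28.69 pbw
  zinc white: 4.324 × 0.002000 = 0.008648 pbw
  quartz sand: 149.7 × 0.002000 = 0.2994 pbw
  alumina: 11.40 × 0.004000 = 0.04560 pbw
  wollastonite: 26.72 × 0.003000 = 0.08016 pbw
Total LOI = 29.13 pbw
Glass = batch − LOI = 257.4 − 29.13 = 228.3 pbw

LOI loss = 29.13 pbw; glass = 228.3 pbw; yield = 88.69%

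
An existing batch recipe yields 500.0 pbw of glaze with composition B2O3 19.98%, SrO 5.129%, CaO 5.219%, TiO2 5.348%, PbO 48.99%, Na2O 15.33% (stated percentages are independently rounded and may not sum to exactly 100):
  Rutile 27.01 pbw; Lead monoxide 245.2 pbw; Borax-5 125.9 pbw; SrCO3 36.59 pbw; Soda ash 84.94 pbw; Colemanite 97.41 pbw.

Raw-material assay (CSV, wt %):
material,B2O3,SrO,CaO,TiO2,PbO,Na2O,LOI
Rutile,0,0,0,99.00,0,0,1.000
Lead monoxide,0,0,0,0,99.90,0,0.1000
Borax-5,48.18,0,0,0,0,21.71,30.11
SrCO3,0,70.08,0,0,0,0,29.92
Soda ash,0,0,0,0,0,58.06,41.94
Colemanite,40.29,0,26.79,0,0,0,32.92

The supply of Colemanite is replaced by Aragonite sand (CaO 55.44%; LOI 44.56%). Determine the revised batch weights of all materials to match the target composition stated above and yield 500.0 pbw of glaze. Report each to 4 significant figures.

Working values appear, rounded to 4 significant figures, in the printout. Full float precision is maintained through the solve — every reported result takes a single rounding. The derived quantities, which include six oxide percentages, yield, glass mass, totals, LOI, are recomputed at full float precision, as quoted within the problem or the answer, from the batch weights at 500.0 pbw of glass.
The oxide mass targets at 500.0 pbw glaze:
  B2O3: 19.98% × 500.0 = 99.90 pbw
  SrO: 5.129% × 500.0 = 25.64 pbw
  CaO: 5.219% × 500.0 = 26.10 pbw
  TiO2: 5.348% × 500.0 = 26.74 pbw
  PbO: 48.99% × 500.0 = 245.0 pbw
  Na2O: 15.33% × 500.0 = 76.65 pbw
Per-oxide balance check from the weights as reported, relative to the basis at hand (oxide sums agree with the targets modulo rounding of the values):
  B2O3: 207.3·0.4818 = 99.88 pbw (target 99.90 pbw)
  SrO: 36.59·0.7008 = 25.64 pbw (target 25.64 pbw)
  CaO: 47.07·0.5544 = 26.10 pbw (target 26.10 pbw)
  TiO2: 27.01·0.9900 = 26.74 pbw (target 26.74 pbw)
  PbO: 245.2·0.9990 = 245.0 pbw (target 245.0 pbw)
  Na2O: 207.3·0.2171 + 54.49·0.5806 = 76.64 pbw (target 76.65 pbw)
Consistency of the glass mass: total charge less LOI = 500.0 pbw (per-oxide target masses sum to 500.0 pbw; the stated basis being 500.0 pbw — gaps are rounding artifacts).
Batch grand total — Σ batch = 617.7 pbw; the LOI term Σ batch·LOI equals 117.7 pbw; glass ÷ batch gives a yield of 80.94%.

Revised batch per 500.0 pbw glaze:
  Rutile: 27.01 pbw
  Lead monoxide: 245.2 pbw
  Borax-5: 207.3 pbw
  SrCO3: 36.59 pbw
  Soda ash: 54.49 pbw
  Aragonite sand: 47.07 pbw
Total batch = 617.7 pbw; LOI loss = 117.7 pbw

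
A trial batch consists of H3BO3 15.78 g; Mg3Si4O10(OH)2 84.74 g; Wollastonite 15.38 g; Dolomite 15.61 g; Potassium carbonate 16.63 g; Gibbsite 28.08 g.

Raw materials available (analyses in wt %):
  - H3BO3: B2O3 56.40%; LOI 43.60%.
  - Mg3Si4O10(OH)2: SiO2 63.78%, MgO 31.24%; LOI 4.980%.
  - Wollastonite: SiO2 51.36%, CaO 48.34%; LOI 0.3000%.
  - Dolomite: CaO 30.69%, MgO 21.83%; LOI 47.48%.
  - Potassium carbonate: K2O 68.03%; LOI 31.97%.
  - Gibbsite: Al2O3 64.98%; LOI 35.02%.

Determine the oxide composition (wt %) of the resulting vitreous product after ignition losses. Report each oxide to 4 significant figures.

The intermediate values are printed, with 4-significant-figure rounding, alongside each step. The whole derivation runs at full precision at all times. Every reported number is rounded just once; all derived quantities (ignition loss, glass mass, the yield, the totals, the six compositions) are re-derived from the weighed amounts per 142.5 g of glass in full float precision as they appear in problem or answer.
Per-oxide mass from batch:
  SiO2: 84.74·0.6378 + 15.38·0.5136 = 61.95 g
  CaO: 15.38·0.4834 + 15.61·0.3069 = 12.23 g
  B2O3: 15.78·0.5640 = 8.900 g
  MgO: 84.74·0.3124 + 15.61·0.2183 = 29.88 g
  Al2O3: 28.08·0.6498 = 18.25 g
  K2O: 16.63·0.6803 = 11.31 g
LOI: 15.78·0.4360 + 84.74·0.04980 + 15.38·0.003000 + 15.61·0.4748 + 16.63·0.3197 + 28.08·0.3502 = 33.71 g
batch − LOI leaves glass = 176.2 − 33.71 = 142.5 g (consistent with Σ oxide mass)
oxide / glass × 100 gives the wt %

Glass mass = 142.5 g (batch 176.2 − LOI 33.71).
Composition: SiO2 43.47%, CaO 8.579%, B2O3 6.245%, MgO 20.97%, Al2O3 12.80%, K2O 7.939%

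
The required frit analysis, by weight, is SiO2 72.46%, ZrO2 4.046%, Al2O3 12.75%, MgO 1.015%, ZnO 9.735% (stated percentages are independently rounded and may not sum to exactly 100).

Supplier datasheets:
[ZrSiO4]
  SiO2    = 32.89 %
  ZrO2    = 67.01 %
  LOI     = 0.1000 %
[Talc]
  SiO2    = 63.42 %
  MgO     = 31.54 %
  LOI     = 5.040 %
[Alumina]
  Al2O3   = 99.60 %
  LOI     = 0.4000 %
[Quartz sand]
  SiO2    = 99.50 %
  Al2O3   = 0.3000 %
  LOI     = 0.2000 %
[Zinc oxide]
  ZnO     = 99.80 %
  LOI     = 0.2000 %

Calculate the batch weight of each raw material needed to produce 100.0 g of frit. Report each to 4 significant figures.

Working values appear, rounded to 4 significant digits, when written out — full precision is held in every operation; every reported figure takes exactly one rounding; derived quantities, which include totals, five oxide percentages, net glass mass, yield, ignition loss, are re-derived in full precision, as they appear in the question or the answer, from the weighed amounts for 100.0 g of glass.
Oxide mass targets, per 100.0 g frit:
  SiO2: 72.46% × 100.0 = 72.46 g
  ZrO2: 4.046% × 100.0 = 4.046 g
  Al2O3: 12.75% × 100.0 = 12.75 g
  MgO: 1.015% × 100.0 = 1.015 g
  ZnO: 9.735% × 100.0 = 9.735 g
Verifying the oxide balance with the batch weights as given, on the stated basis (every target is met by its sum given rounding of the digits):
  SiO2: 6.038·0.3289 + 3.218·0.6342 + 68.78·0.9950 = 72.46 g (target 72.46 g)
  ZrO2: 6.038·0.6701 = 4.046 g (target 4.046 g)
  Al2O3: 12.59·0.9960 + 68.78·0.003000 = 12.75 g (target 12.75 g)
  MgO: 3.218·0.3154 = 1.015 g (target 1.015 g)
  ZnO: 9.755·0.9980 = 9.735 g (target 9.735 g)
Glass-mass sanity pass: net batch after ignition = 100.0 g (targets for the oxides total 100.0 g; versus the stated basis of 100.0 g — rounding explains the deltas).
Total batch = Σ batch = 100.4 g; the LOI term Σ batch·LOI equals 0.3757 g; the yield ratio, glass ÷ batch: 99.63%.

Batch per 100.0 g frit:
  ZrSiO4: 6.038 g
  Talc: 3.218 g
  Alumina: 12.59 g
  Quartz sand: 68.78 g
  Zinc oxide: 9.755 g
Total batch = 100.4 g; LOI loss = 0.3757 g; yield = 99.63%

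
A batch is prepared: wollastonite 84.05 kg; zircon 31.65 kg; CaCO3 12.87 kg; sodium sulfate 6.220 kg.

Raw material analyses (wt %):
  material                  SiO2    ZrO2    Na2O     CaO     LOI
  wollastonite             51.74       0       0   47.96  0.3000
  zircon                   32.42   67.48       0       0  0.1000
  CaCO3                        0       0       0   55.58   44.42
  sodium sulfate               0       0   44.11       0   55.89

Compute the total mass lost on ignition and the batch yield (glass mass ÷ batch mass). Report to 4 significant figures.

The whole derivation runs at full float precision at all times. The intermediate values are shown rounded off to 4 significant digits between the steps; every reported value takes just one rounding — the derived quantities (the four compositions, net glass mass, LOI, the yield, totals) are rebuilt using the weight values on 125.3 kg of glass at full precision as given in the problem or the answer.
Loss on ignition, line by line:
  wollastonite: 84.05 × 0.003000 = 0.2521 kg
  zircon: 31.65 × 0.001000 = 0.03165 kg
  CaCO3: 12.87 × 0.4442 = 5.717 kg
  sodium sulfate: 6.220 × 0.5589 = 3.476 kg
Total LOI = 9.477 kg
Glass = batch − LOI = 134.8 − 9.477 = 125.3 kg

LOI loss = 9.477 kg; glass = 125.3 kg; yield = 92.97%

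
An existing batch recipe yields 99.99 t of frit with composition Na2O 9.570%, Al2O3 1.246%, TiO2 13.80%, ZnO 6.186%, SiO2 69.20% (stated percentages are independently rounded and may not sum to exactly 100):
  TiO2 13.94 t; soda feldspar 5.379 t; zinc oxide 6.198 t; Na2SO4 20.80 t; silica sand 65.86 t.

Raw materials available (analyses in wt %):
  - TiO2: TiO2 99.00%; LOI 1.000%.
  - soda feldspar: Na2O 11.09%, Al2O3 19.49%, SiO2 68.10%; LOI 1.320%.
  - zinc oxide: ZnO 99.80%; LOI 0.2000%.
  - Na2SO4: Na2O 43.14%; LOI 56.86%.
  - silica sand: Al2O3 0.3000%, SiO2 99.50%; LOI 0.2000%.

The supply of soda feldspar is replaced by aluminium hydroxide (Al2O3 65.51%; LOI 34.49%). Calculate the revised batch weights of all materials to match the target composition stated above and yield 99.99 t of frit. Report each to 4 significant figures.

Revised batch per 99.99 t frit:
  TiO2: 13.94 t
  aluminium hydroxide: 1.583 t
  zinc oxide: 6.198 t
  Na2SO4: 22.18 t
  silica sand: 69.54 t
Total batch = 113.4 t; LOI loss = 13.45 t

All internal work holds full precision at all times — intermediates appear, rounded to four significant figures, on the page; every reported number is rounded exactly once; all derived quantities, including yield, five oxide percentages, net glass mass, ignition loss, the totals, are computed from the batch weights at 99.99 t of glass at exact precision exactly as shown in the problem or the answer.
Oxide mass targets, per 99.99 t frit:
  Na2O: 9.570% × 99.99 = 9.569 t
  Al2O3: 1.246% × 99.99 = 1.246 t
  TiO2: 13.80% × 99.99 = 13.80 t
  ZnO: 6.186% × 99.99 = 6.185 t
  SiO2: 69.20% × 99.99 = 69.19 t
Sums-versus-targets review from the weights as reported, under the basis named above (summed amounts equal target values net of answer rounding effects):
  Na2O: 22.18·0.4314 = 9.568 t (target 9.569 t)
  Al2O3: 1.583·0.6551 + 69.54·0.003000 = 1.246 t (target 1.246 t)
  TiO2: 13.94·0.9900 = 13.80 t (target 13.80 t)
  ZnO: 6.198·0.9980 = 6.186 t (target 6.185 t)
  SiO2: 69.54·0.9950 = 69.19 t (target 69.19 t)
Glass-mass bookkeeping: Σ batch − LOI loss = 99.99 t (per-oxide target masses sum to 99.99 t; stated basis 99.99 t — rounding explains the deltas).
Adding the batch up: Σ batch = 113.4 t; ignition loss, Σ(batch × LOI) = 13.45 t; the yield ratio, glass ÷ batch: 88.15%.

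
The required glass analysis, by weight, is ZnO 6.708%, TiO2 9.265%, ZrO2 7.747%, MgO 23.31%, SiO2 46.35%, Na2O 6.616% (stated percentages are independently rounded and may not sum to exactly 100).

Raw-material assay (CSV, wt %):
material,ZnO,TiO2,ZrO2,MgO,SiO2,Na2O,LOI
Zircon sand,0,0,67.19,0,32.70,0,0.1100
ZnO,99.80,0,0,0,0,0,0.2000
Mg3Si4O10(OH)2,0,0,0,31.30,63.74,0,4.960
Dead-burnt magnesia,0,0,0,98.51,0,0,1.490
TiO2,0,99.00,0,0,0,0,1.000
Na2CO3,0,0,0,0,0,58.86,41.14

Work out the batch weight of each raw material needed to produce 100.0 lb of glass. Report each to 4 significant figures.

In-progress results appear, rounded to 4 significant figures, on the page. Each numeric step keeps full precision at every stage. Exactly one rounding goes into every reported number. Derived quantities, including the six compositions, net glass mass, totals, LOI, the yield, are re-derived from the weighed amounts at 100.0 lb of glass in full float precision, as written in question or answer.
Oxide-by-oxide targets in 100.0 lb glass:
  ZnO: 6.708% × 100.0 = 6.708 lb
  TiO2: 9.265% × 100.0 = 9.265 lb
  ZrO2: 7.747% × 100.0 = 7.747 lb
  MgO: 23.31% × 100.0 = 23.31 lb
  SiO2: 46.35% × 100.0 = 46.35 lb
  Na2O: 6.616% × 100.0 = 6.616 lb
Oxide-by-oxide audit using the reported weights, under the basis named above (sums match the target masses within answer rounding):
  ZnO: 6.721·0.9980 = 6.708 lb (target 6.708 lb)
  TiO2: 9.359·0.9900 = 9.265 lb (target 9.265 lb)
  ZrO2: 11.53·0.6719 = 7.747 lb (target 7.747 lb)
  MgO: 66.80·0.3130 + 2.437·0.9851 = 23.31 lb (target 23.31 lb)
  SiO2: 11.53·0.3270 + 66.80·0.6374 = 46.35 lb (target 46.35 lb)
  Na2O: 11.24·0.5886 = 6.616 lb (target 6.616 lb)
Consistency of the glass mass: net batch after ignition = 99.99 lb (targets for the oxides total 100.0 lb; the stated basis being 100.0 lb — gaps are rounding artifacts).
Whole-batch sum: Σ batch = 108.1 lb; LOI loss = Σ batch·LOI = 8.093 lb; yield: glass divided by total = 92.51%.

Batch per 100.0 lb glass:
  Zircon sand: 11.53 lb
  ZnO: 6.721 lb
  Mg3Si4O10(OH)2: 66.80 lb
  Dead-burnt magnesia: 2.437 lb
  TiO2: 9.359 lb
  Na2CO3: 11.24 lb
Total batch = 108.1 lb; LOI loss = 8.093 lb; yield = 92.51%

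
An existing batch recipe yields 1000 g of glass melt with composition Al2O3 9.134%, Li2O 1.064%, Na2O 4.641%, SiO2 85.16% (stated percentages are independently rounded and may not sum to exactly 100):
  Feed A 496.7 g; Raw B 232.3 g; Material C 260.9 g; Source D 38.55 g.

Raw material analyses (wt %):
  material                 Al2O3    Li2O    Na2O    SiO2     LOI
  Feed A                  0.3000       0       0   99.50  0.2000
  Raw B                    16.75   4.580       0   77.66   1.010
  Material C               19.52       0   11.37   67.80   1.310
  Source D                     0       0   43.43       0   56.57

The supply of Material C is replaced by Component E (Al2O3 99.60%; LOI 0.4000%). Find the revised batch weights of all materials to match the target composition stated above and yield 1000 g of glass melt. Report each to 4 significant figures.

Working values are shown (rounded to 4 significant figures) at each printed step — the whole derivation maintains full precision at all times. Every reported number sees exactly one rounding; all derived quantities, which include the four compositions, the yield, glass mass, LOI, totals, are re-derived in exact precision, as given in the question or the answer, using the weight values at 1000 g of glass.
Target oxide masses per 1000 g glass melt:
  Al2O3: 9.134% × 1000 = 91.34 g
  Li2O: 1.064% × 1000 = 10.64 g
  Na2O: 4.641% × 1000 = 46.41 g
  SiO2: 85.16% × 1000 = 851.6 g
Per-oxide balance check per the reported batch figures, relative to the basis at hand (sum by sum, the targets are met net of answer rounding effects):
  Al2O3: 674.6·0.003000 + 232.3·0.1675 + 50.61·0.9960 = 91.34 g (target 91.34 g)
  Li2O: 232.3·0.04580 = 10.64 g (target 10.64 g)
  Na2O: 106.9·0.4343 = 46.43 g (target 46.41 g)
  SiO2: 674.6·0.9950 + 232.3·0.7766 = 851.6 g (target 851.6 g)
Glass-mass bookkeeping: total charge less LOI = 1000 g (the targets, summed, come to 1000 g; versus the stated basis of 1000 g — gaps are rounding artifacts).
Total batch = Σ batch = 1064 g; ignition loss, Σ(batch × LOI) = 64.37 g; the yield ratio, glass ÷ batch: 93.95%.

Revised batch per 1000 g glass melt:
  Feed A: 674.6 g
  Raw B: 232.3 g
  Component E: 50.61 g
  Source D: 106.9 g
Total batch = 1064 g; LOI loss = 64.37 g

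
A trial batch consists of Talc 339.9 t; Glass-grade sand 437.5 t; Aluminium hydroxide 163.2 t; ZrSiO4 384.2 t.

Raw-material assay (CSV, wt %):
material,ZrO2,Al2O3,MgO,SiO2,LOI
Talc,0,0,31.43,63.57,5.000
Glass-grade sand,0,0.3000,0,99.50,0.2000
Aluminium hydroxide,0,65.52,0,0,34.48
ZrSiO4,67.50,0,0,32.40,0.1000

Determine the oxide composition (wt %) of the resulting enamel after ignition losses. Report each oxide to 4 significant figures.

Glass mass = 1250 t (batch 1325 − LOI 74.53).
Composition: ZrO2 20.74%, Al2O3 8.657%, MgO 8.545%, SiO2 62.06%

Every computation holds full float precision end to end. Working values are shown rounded off to 4 significant figures at each printed step. Each reported value takes just one rounding — all derived quantities (glass mass, the four compositions, the totals, LOI, the yield) are recomputed in full precision using the weight values at 1250 t of glass, as they appear in the problem or answer text.
What the batch supplies per oxide:
  ZrO2: 384.2·0.6750 = 259.3 t
  Al2O3: 437.5·0.003000 + 163.2·0.6552 = 108.2 t
  MgO: 339.9·0.3143 = 106.8 t
  SiO2: 339.9·0.6357 + 437.5·0.9950 + 384.2·0.3240 = 775.9 t
LOI: 339.9·0.05000 + 437.5·0.002000 + 163.2·0.3448 + 384.2·0.001000 = 74.53 t
batch − LOI leaves glass = 1325 − 74.53 = 1250 t (the oxide masses sum to this)
oxide / glass × 100 gives the wt %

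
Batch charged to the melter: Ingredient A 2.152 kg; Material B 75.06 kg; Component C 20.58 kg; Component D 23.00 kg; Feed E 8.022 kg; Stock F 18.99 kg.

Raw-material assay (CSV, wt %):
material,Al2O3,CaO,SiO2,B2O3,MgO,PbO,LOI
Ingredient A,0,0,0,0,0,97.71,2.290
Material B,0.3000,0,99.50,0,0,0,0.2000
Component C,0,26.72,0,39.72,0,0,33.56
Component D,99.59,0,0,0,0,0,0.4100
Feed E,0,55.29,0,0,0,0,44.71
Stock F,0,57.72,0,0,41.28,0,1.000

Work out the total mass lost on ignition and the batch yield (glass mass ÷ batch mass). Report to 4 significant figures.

LOI loss = 10.98 kg; glass = 136.8 kg; yield = 92.57%

All internal work carries exact precision in every operation. The intermediate values are displayed (rounded to 4 significant figures) at each printed step — exactly one rounding goes into every reported figure. Derived quantities, which include the totals, glass mass, yield, ignition loss, the six compositions, are computed at exact precision, as given in either problem or answer, from the weighed amounts on 136.8 kg of glass.
LOI of each material in turn:
  Ingredient A: 2.152 × 0.02290 = 0.04928 kg
  Material B: 75.06 × 0.002000 = 0.1501 kg
  Component C: 20.58 × 0.3356 = 6.907 kg
  Component D: 23.00 × 0.004100 = 0.09430 kg
  Feed E: 8.022 × 0.4471 = 3.587 kg
  Stock F: 18.99 × 0.01000 = 0.1899 kg
Total LOI = 10.98 kg
Glass = batch − LOI = 147.8 − 10.98 = 136.8 kg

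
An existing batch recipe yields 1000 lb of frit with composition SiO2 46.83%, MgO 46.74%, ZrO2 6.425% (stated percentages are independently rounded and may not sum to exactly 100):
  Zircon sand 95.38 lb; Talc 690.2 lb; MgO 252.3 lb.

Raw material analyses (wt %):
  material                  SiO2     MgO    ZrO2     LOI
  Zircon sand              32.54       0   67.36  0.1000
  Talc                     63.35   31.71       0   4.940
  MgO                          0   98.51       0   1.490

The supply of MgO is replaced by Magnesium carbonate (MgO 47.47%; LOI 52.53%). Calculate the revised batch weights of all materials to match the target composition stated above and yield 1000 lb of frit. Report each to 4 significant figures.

Revised batch per 1000 lb frit:
  Zircon sand: 95.38 lb
  Talc: 690.2 lb
  Magnesium carbonate: 523.5 lb
Total batch = 1309 lb; LOI loss = 309.2 lb

In-progress results are printed (rounded to 4 significant digits) as written. All internal work keeps full precision at all times — each reported value receives exactly one rounding — all derived quantities, which include totals, the three compositions, the yield, glass mass, ignition loss, are rebuilt in full precision, precisely as stated by question or answer, from the batch weights per 1000 lb of glass.
Target masses of each oxide per 1000 lb frit:
  SiO2: 46.83% × 1000 = 468.3 lb
  MgO: 46.74% × 1000 = 467.4 lb
  ZrO2: 6.425% × 1000 = 64.25 lb
Balance tally, oxide-wise, from the weights as reported, against the basis in use (sum by sum, the targets are met inside rounding margins):
  SiO2: 95.38·0.3254 + 690.2·0.6335 = 468.3 lb (target 468.3 lb)
  MgO: 690.2·0.3171 + 523.5·0.4747 = 467.4 lb (target 467.4 lb)
  ZrO2: 95.38·0.6736 = 64.25 lb (target 64.25 lb)
Mass balance on the glass: net batch after ignition = 999.9 lb (the Σ of target masses is 1000 lb; stated basis 1000 lb — gaps are rounding artifacts).
Total batch = Σ batch = 1309 lb; LOI removed, Σ of batch·LOI: 309.2 lb; yield, glass over the total, = 76.38%.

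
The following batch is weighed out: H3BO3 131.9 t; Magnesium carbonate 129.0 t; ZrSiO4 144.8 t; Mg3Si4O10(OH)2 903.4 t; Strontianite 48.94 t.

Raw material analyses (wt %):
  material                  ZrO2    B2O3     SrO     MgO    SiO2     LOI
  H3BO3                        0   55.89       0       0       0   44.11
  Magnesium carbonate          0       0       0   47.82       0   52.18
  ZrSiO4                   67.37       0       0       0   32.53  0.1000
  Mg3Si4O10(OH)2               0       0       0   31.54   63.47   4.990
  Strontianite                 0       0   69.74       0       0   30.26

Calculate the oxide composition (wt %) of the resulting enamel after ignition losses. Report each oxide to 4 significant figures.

Values along the way are printed rounded to 4 significant digits between the steps; all internal work carries exact precision at all times — exactly one rounding is applied to every reported value. The derived quantities (yield, LOI, totals, five oxide percentages, glass mass) are computed using the weight values per 1173 t of glass at full float precision as set out in the problem or the answer.
Per-oxide mass from batch:
  ZrO2: 144.8·0.6737 = 97.55 t
  B2O3: 131.9·0.5589 = 73.72 t
  SrO: 48.94·0.6974 = 34.13 t
  MgO: 129.0·0.4782 + 903.4·0.3154 = 346.6 t
  SiO2: 144.8·0.3253 + 903.4·0.6347 = 620.5 t
LOI: 131.9·0.4411 + 129.0·0.5218 + 144.8·0.001000 + 903.4·0.04990 + 48.94·0.3026 = 185.5 t
Net of LOI, the glass mass = 1358 − 185.5 = 1173 t (matching Σ of the oxides)
wt % = 100 × oxide mass / glass mass

Glass mass = 1173 t (batch 1358 − LOI 185.5).
Composition: ZrO2 8.320%, B2O3 6.287%, SrO 2.911%, MgO 29.56%, SiO2 52.92%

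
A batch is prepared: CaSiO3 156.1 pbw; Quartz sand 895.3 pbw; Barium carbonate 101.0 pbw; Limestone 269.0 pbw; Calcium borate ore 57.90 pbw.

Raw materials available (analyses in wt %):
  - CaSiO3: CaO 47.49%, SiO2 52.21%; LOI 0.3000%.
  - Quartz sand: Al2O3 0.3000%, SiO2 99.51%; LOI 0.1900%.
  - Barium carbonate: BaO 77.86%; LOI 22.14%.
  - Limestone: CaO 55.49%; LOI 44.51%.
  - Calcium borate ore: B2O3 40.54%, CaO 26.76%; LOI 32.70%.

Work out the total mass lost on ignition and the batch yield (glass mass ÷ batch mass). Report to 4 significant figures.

LOI loss = 163.2 pbw; glass = 1316 pbw; yield = 88.97%

Every computation keeps full float precision from start to finish. Values along the way are printed, rounded to 4 significant figures, alongside each step; each reported result is rounded just once. Derived quantities, including five oxide percentages, ignition loss, the yield, net glass mass, totals, are carried from the batch weights per 1316 pbw of glass in full precision as written in problem or answer.
Each material's LOI contribution:
  CaSiO3: 156.1 × 0.003000 = 0.4683 pbw
  Quartz sand: 895.3 × 0.001900 = 1.701 pbw
  Barium carbonate: 101.0 × 0.2214 = 22.36 pbw
  Limestone: 269.0 × 0.4451 = 119.7 pbw
  Calcium borate ore: 57.90 × 0.3270 = 18.93 pbw
Total LOI = 163.2 pbw
Glass = batch − LOI = 1479 − 163.2 = 1316 pbw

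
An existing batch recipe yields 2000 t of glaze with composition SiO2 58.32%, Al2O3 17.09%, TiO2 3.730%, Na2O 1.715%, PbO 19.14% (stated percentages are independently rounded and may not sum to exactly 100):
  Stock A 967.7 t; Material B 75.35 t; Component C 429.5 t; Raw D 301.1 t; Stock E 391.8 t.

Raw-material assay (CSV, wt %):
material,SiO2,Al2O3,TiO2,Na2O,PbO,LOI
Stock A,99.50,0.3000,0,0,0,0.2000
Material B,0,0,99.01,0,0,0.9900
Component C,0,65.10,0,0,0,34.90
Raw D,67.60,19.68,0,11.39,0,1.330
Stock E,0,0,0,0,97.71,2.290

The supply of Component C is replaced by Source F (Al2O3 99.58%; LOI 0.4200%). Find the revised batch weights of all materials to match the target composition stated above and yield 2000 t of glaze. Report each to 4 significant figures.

Revised batch per 2000 t glaze:
  Stock A: 967.7 t
  Material B: 75.35 t
  Source F: 280.8 t
  Raw D: 301.1 t
  Stock E: 391.8 t
Total batch = 2017 t; LOI loss = 16.84 t

Mid-chain values are printed (rounded to 4 significant figures) between the steps. All internal work maintains exact precision at all times — every reported value is rounded once only. Derived quantities, which include net glass mass, ignition loss, the yield, five oxide percentages, totals, are computed at exact precision, as given in problem or answer, using the weight values at 2000 t of glass.
Oxide-by-oxide targets in 2000 t glaze:
  SiO2: 58.32% × 2000 = 1166 t
  Al2O3: 17.09% × 2000 = 341.8 t
  TiO2: 3.730% × 2000 = 74.60 t
  Na2O: 1.715% × 2000 = 34.30 t
  PbO: 19.14% × 2000 = 382.8 t
Sums-versus-targets review per the reported batch figures, per the basis as stated (sum by sum, the targets are met modulo rounding of the values):
  SiO2: 967.7·0.9950 + 301.1·0.6760 = 1166 t (target 1166 t)
  Al2O3: 967.7·0.003000 + 280.8·0.9958 + 301.1·0.1968 = 341.8 t (target 341.8 t)
  TiO2: 75.35·0.9901 = 74.60 t (target 74.60 t)
  Na2O: 301.1·0.1139 = 34.30 t (target 34.30 t)
  PbO: 391.8·0.9771 = 382.8 t (target 382.8 t)
Mass balance on the glass: Σ batch − LOI loss = 2000 t (the Σ of target masses is 2000 t; the stated basis being 2000 t — gaps are rounding artifacts).
Batch grand total — Σ batch = 2017 t; Σ batch·LOI gives LOI loss = 16.84 t; glass ÷ batch gives a yield of 99.17%.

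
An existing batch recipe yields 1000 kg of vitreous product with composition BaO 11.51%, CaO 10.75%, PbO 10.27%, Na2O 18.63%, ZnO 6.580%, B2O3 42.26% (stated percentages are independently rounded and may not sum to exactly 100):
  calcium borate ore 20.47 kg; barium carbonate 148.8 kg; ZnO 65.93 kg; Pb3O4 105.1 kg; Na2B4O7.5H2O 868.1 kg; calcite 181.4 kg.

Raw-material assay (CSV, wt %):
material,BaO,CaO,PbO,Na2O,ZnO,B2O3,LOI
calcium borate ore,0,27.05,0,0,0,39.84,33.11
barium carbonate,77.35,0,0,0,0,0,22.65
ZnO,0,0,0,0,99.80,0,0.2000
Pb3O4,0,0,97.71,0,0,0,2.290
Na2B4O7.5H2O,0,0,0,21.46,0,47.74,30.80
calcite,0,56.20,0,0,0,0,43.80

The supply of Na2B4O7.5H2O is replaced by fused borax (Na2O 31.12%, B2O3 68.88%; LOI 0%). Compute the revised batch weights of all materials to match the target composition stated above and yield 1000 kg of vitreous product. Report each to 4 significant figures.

Intermediates are shown rounded to 4 significant digits as written; all arithmetic keeps exact precision at every stage; each reported figure is rounded once only; all derived quantities (the totals, the six compositions, ignition loss, yield, net glass mass) are carried in full precision from the weighed amounts for 1000 kg of glass, exactly as shown in either problem or answer.
Per-oxide target masses for 1000 kg vitreous product:
  BaO: 11.51% × 1000 = 115.1 kg
  CaO: 10.75% × 1000 = 107.5 kg
  PbO: 10.27% × 1000 = 102.7 kg
  Na2O: 18.63% × 1000 = 186.3 kg
  ZnO: 6.580% × 1000 = 65.80 kg
  B2O3: 42.26% × 1000 = 422.6 kg
Mass-balance tally per oxide given the weights on record, at the basis given (each sum matches its target mass modulo rounding of the values):
  BaO: 148.8·0.7735 = 115.1 kg (target 115.1 kg)
  CaO: 25.73·0.2705 + 178.9·0.5620 = 107.5 kg (target 107.5 kg)
  PbO: 105.1·0.9771 = 102.7 kg (target 102.7 kg)
  Na2O: 598.7·0.3112 = 186.3 kg (target 186.3 kg)
  ZnO: 65.93·0.9980 = 65.80 kg (target 65.80 kg)
  B2O3: 25.73·0.3984 + 598.7·0.6888 = 422.6 kg (target 422.6 kg)
Glass-mass sanity pass: the batch minus its LOI: 1000 kg (per-oxide target masses sum to 1000 kg; against the stated basis, 1000 kg — rounding explains the deltas).
Batch total: Σ batch = 1123 kg; loss to ignition Σ batch·LOI = 123.1 kg; yield: glass divided by total = 89.04%.

Revised batch per 1000 kg vitreous product:
  calcium borate ore: 25.73 kg
  barium carbonate: 148.8 kg
  ZnO: 65.93 kg
  Pb3O4: 105.1 kg
  fused borax: 598.7 kg
  calcite: 178.9 kg
Total batch = 1123 kg; LOI loss = 123.1 kg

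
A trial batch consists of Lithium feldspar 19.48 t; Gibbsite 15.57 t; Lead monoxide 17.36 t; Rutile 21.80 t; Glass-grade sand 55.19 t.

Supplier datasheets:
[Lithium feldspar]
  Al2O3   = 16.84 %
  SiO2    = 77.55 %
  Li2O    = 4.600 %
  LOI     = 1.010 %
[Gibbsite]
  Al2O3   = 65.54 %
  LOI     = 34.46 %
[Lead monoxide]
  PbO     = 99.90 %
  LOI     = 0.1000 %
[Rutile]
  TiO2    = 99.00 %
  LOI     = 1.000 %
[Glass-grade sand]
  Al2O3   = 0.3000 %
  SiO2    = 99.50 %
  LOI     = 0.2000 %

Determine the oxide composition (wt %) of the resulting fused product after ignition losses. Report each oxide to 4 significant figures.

Glass mass = 123.5 t (batch 129.4 − LOI 5.908).
Composition: Al2O3 11.05%, SiO2 56.70%, Li2O 0.7256%, TiO2 17.48%, PbO 14.04%

Values along the way are displayed, rounded to four significant figures, on the page; the working math maintains full precision end to end — each reported result is rounded a single time; derived quantities are re-derived in full float precision (LOI, the five compositions, net glass mass, yield, the totals) using the weight values for 123.5 t of glass exactly as shown in the problem or the answer.
Mass of each oxide from the mix:
  Al2O3: 19.48·0.1684 + 15.57·0.6554 + 55.19·0.003000 = 13.65 t
  SiO2: 19.48·0.7755 + 55.19·0.9950 = 70.02 t
  Li2O: 19.48·0.04600 = 0.8961 t
  TiO2: 21.80·0.9900 = 21.58 t
  PbO: 17.36·0.9990 = 17.34 t
LOI: 19.48·0.01010 + 15.57·0.3446 + 17.36·0.001000 + 21.80·0.01000 + 55.19·0.002000 = 5.908 t
Net of LOI, the glass mass = 129.4 − 5.908 = 123.5 t (consistent with Σ oxide mass)
each wt % is 100 × oxide ÷ glass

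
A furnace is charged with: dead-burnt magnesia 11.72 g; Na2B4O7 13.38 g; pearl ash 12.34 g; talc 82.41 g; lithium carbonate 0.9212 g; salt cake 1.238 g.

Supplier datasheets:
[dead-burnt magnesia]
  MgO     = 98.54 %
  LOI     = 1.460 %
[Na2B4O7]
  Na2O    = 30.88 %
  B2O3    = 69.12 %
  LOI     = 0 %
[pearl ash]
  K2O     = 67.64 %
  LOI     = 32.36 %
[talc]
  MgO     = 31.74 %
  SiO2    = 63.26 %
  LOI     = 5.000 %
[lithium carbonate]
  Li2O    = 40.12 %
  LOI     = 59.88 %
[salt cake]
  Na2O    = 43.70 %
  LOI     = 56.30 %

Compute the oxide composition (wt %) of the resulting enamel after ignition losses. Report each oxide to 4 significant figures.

Glass mass = 112.5 g (batch 122.0 − LOI 9.533).
Composition: Na2O 4.154%, MgO 33.52%, B2O3 8.222%, K2O 7.421%, SiO2 46.35%, Li2O 0.3286%

Values along the way are displayed rounded to 4 significant figures in the working. Every computation carries exact precision from first step to last — a single rounding yields every reported value. All derived quantities, which include totals, ignition loss, yield, glass mass, six oxide percentages, are computed in exact precision, as set out in the question or the answer, from the weighed amounts for 112.5 g of glass.
Oxide-by-oxide delivered mass:
  Na2O: 13.38·0.3088 + 1.238·0.4370 = 4.673 g
  MgO: 11.72·0.9854 + 82.41·0.3174 = 37.71 g
  B2O3: 13.38·0.6912 = 9.248 g
  K2O: 12.34·0.6764 = 8.347 g
  SiO2: 82.41·0.6326 = 52.13 g
  Li2O: 0.9212·0.4012 = 0.3696 g
LOI: 11.72·0.01460 + 12.34·0.3236 + 82.41·0.05000 + 0.9212·0.5988 + 1.238·0.5630 = 9.533 g
Glass = total batch minus LOI = 122.0 − 9.533 = 112.5 g (equal to the oxide-mass sum)
each oxide over glass, ×100, is wt %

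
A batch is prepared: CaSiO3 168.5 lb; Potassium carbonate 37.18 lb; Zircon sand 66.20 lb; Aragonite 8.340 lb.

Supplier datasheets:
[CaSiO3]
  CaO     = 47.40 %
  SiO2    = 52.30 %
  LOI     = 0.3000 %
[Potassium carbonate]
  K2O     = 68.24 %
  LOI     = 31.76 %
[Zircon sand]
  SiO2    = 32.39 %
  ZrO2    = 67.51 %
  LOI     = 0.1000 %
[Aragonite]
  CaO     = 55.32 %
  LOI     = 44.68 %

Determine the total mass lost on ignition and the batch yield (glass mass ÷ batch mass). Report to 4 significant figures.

Every computation runs at full float precision all the way through. Working values are displayed (rounded to 4 significant figures) in the working — every reported figure is rounded just once. The derived quantities, which include the four compositions, net glass mass, ignition loss, totals, the yield, are computed in full precision, exactly as printed in problem or answer, using the weight values at 264.1 lb of glass.
Ignition loss by material:
  CaSiO3: 168.5 × 0.003000 = 0.5055 lb
  Potassium carbonate: 37.18 × 0.3176 = 11.81 lb
  Zircon sand: 66.20 × 0.001000 = 0.06620 lb
  Aragonite: 8.340 × 0.4468 = 3.726 lb
Total LOI = 16.11 lb
Glass = batch − LOI = 280.2 − 16.11 = 264.1 lb

LOI loss = 16.11 lb; glass = 264.1 lb; yield = 94.25%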